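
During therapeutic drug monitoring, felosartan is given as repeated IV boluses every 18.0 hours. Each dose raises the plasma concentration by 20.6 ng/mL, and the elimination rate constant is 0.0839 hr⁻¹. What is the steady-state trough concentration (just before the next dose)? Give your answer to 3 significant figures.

5.84 ng/mL

Fraction remaining after one interval: e^(−kτ) = e^(−0.08390 × 18.0) = 0.2209
R = 1 / (1 − 0.2209) = 1.283
Css,max = 20.6 × 1.283 = 26.44 ng/mL
Css,min = Css,max × e^(−kτ) = 26.44 × 0.2209 ≈ 5.84 ng/mL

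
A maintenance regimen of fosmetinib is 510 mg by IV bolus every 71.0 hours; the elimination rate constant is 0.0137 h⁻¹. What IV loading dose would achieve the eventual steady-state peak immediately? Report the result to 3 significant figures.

Accumulation ratio R = 1 / (1 − e^(−kτ)) = 1 / (1 − e^(−0.01370×71.0)) = 1 / (1 − 0.3781) = 1.608
Loading dose = maintenance dose × R = 510 × 1.608 ≈ 820 mg

820 mg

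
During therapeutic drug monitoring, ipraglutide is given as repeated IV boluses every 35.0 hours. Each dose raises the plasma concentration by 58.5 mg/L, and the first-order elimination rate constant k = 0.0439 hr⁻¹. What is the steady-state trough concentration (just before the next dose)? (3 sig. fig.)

Fraction remaining after one interval: e^(−kτ) = e^(−0.04390 × 35.0) = 0.2151
R = 1 / (1 − 0.2151) = 1.274
Css,max = 58.5 × 1.274 = 74.53 mg/L
Css,min = Css,max × e^(−kτ) = 74.53 × 0.2151 ≈ 16.0 mg/L

16.0 mg/L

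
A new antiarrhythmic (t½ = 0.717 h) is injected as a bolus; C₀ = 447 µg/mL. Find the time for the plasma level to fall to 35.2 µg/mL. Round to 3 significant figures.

2.63 hours

k = ln 2 / 0.717 = 0.9667 h⁻¹
C(t) = C₀ e^(−kt)  ⇒  t = ln(C₀/C) / k
t = ln(447/35.2) / 0.9667 = 2.542 / 0.9667 ≈ 2.63 hours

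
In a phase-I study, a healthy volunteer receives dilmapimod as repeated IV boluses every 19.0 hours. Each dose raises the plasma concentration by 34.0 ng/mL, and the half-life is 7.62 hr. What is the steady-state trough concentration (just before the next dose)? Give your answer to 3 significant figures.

7.34 ng/mL

k = ln 2 / 7.62 = 0.09096 hr⁻¹
Fraction remaining after one interval: e^(−kτ) = e^(−0.09096 × 19.0) = 0.1776
R = 1 / (1 − 0.1776) = 1.216
Css,max = 34.0 × 1.216 = 41.34 ng/mL
Css,min = Css,max × e^(−kτ) = 41.34 × 0.1776 ≈ 7.34 ng/mL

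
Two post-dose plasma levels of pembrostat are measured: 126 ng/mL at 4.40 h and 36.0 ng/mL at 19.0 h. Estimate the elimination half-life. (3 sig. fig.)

k = ln(C₁/C₂) / (t₂ − t₁) = ln(126/36.0) / (19.0 − 4.40)
  = 1.253 / 14.60 = 0.08581 h⁻¹
t½ = ln 2 / k = ln 2 / 0.08581 ≈ 8.08 hours

8.08 hours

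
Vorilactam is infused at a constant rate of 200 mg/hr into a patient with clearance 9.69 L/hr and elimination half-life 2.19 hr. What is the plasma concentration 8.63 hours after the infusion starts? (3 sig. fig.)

Css = rate / CL = 200 / 9.69 = 20.64 µg/mL
k = ln 2 / 2.19 = 0.3165 hr⁻¹
C(t) = Css (1 − e^(−kt)) = 20.64 × (1 − e^(−2.731)) = 20.64 × 0.9349 ≈ 19.3 µg/mL

19.3 µg/mL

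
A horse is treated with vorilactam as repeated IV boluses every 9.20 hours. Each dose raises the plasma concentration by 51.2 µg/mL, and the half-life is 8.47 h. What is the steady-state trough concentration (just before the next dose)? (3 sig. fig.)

k = ln 2 / 8.47 = 0.08184 h⁻¹
Fraction remaining after one interval: e^(−kτ) = e^(−0.08184 × 9.20) = 0.4710
R = 1 / (1 − 0.4710) = 1.890
Css,max = 51.2 × 1.890 = 96.79 µg/mL
Css,min = Css,max × e^(−kτ) = 96.79 × 0.4710 ≈ 45.6 µg/mL

45.6 µg/mL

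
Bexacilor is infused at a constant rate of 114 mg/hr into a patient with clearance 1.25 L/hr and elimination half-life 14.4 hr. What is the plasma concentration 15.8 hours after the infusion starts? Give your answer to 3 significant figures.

Css = rate / CL = 114 / 1.25 = 91.20 mg/L
k = ln 2 / 14.4 = 0.04814 hr⁻¹
C(t) = Css (1 − e^(−kt)) = 91.20 × (1 − e^(−0.7605)) = 91.20 × 0.5326 ≈ 48.6 mg/L

48.6 mg/L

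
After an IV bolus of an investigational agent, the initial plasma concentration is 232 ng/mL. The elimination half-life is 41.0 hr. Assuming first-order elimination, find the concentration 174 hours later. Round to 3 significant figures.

k = ln 2 / 41.0 = 0.01691 hr⁻¹
C(t) = C₀ e^(−kt) = 232 × e^(−0.01691 × 174) = 232 × e^(−2.942) = 232 × 0.05278 ≈ 12.2 ng/mL

12.2 ng/mL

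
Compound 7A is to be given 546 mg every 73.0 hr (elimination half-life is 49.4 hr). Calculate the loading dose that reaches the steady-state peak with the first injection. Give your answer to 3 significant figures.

852 mg

k = ln 2 / 49.4 = 0.01403 hr⁻¹
Accumulation ratio R = 1 / (1 − e^(−kτ)) = 1 / (1 − e^(−0.01403×73.0)) = 1 / (1 − 0.3591) = 1.560
Loading dose = maintenance dose × R = 546 × 1.560 ≈ 852 mg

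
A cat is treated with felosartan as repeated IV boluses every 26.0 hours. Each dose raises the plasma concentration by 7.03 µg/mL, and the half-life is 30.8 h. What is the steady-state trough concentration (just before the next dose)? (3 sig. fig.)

k = ln 2 / 30.8 = 0.02250 h⁻¹
Fraction remaining after one interval: e^(−kτ) = e^(−0.02250 × 26.0) = 0.5570
R = 1 / (1 − 0.5570) = 2.258
Css,max = 7.03 × 2.258 = 15.87 µg/mL
Css,min = Css,max × e^(−kτ) = 15.87 × 0.5570 ≈ 8.84 µg/mL

8.84 µg/mL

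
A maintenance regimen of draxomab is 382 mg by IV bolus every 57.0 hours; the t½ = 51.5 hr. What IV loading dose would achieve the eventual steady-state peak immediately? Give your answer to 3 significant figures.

k = ln 2 / 51.5 = 0.01346 hr⁻¹
Accumulation ratio R = 1 / (1 − e^(−kτ)) = 1 / (1 − e^(−0.01346×57.0)) = 1 / (1 − 0.4643) = 1.867
Loading dose = maintenance dose × R = 382 × 1.867 ≈ 713 mg

713 mg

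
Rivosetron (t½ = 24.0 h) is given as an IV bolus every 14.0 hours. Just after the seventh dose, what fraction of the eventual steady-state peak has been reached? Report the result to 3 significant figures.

0.941

k = ln 2 / 24.0 = 0.02888 h⁻¹
f_n = 1 − e^(−nkτ) = 1 − e^(−7 × 0.02888 × 14.0) = 1 − e^(−2.830) = 1 − 0.05899 ≈ 0.941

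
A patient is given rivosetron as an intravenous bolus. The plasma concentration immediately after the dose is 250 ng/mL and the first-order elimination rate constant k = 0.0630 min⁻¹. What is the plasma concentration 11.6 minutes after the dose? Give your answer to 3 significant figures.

C(t) = C₀ e^(−kt) = 250 × e^(−0.06300 × 11.6) = 250 × e^(−0.7308) = 250 × 0.4815 ≈ 120 ng/mL

120 ng/mL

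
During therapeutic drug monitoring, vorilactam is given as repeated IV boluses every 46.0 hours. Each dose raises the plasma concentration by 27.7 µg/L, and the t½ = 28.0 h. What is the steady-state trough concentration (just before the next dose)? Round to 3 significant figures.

13.0 µg/L

k = ln 2 / 28.0 = 0.02476 h⁻¹
Fraction remaining after one interval: e^(−kτ) = e^(−0.02476 × 46.0) = 0.3202
R = 1 / (1 − 0.3202) = 1.471
Css,max = 27.7 × 1.471 = 40.75 µg/L
Css,min = Css,max × e^(−kτ) = 40.75 × 0.3202 ≈ 13.0 µg/L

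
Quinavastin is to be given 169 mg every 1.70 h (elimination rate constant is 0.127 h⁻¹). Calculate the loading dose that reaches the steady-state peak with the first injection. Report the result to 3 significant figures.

Accumulation ratio R = 1 / (1 − e^(−kτ)) = 1 / (1 − e^(−0.1270×1.70)) = 1 / (1 − 0.8058) = 5.150
Loading dose = maintenance dose × R = 169 × 5.150 ≈ 870 mg

870 mg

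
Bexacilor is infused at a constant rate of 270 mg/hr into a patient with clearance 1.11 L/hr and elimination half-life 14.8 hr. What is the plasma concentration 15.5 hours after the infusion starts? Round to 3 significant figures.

Css = rate / CL = 270 / 1.11 = 243.2 mg/L
k = ln 2 / 14.8 = 0.04683 hr⁻¹
C(t) = Css (1 − e^(−kt)) = 243.2 × (1 − e^(−0.7259)) = 243.2 × 0.5161 ≈ 126 mg/L

126 mg/L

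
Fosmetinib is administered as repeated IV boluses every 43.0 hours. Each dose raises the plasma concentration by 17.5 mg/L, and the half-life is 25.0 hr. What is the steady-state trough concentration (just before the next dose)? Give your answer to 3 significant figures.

k = ln 2 / 25.0 = 0.02773 hr⁻¹
Fraction remaining after one interval: e^(−kτ) = e^(−0.02773 × 43.0) = 0.3035
R = 1 / (1 − 0.3035) = 1.436
Css,max = 17.5 × 1.436 = 25.13 mg/L
Css,min = Css,max × e^(−kτ) = 25.13 × 0.3035 ≈ 7.63 mg/L

7.63 mg/L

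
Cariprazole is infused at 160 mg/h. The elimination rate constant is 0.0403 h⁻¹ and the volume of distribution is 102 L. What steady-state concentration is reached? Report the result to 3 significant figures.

CL = k · V = 0.0403 × 102 = 4.111 L/h
Css = rate / CL = 160 / 4.111 ≈ 38.9 µg/mL

38.9 µg/mL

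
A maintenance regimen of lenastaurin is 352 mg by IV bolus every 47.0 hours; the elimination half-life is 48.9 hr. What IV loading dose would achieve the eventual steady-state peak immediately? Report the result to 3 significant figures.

k = ln 2 / 48.9 = 0.01417 hr⁻¹
Accumulation ratio R = 1 / (1 − e^(−kτ)) = 1 / (1 − e^(−0.01417×47.0)) = 1 / (1 − 0.5136) = 2.056
Loading dose = maintenance dose × R = 352 × 2.056 ≈ 724 mg

724 mg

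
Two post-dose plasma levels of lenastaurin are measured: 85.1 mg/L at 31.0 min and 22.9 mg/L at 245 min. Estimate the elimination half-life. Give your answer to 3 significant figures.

k = ln(C₁/C₂) / (t₂ − t₁) = ln(85.1/22.9) / (245 − 31.0)
  = 1.313 / 214.0 = 0.006134 min⁻¹
t½ = ln 2 / k = ln 2 / 0.006134 ≈ 113 minutes

113 minutes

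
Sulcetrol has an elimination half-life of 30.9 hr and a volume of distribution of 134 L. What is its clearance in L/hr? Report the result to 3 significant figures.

k = ln 2 / t½ = ln 2 / 30.9 = 0.02243 hr⁻¹
CL = k · V = 0.02243 × 134 ≈ 3.01 L/hr

3.01 L/hr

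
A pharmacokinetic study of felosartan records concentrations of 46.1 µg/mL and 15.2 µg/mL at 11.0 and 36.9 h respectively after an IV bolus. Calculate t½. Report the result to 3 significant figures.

16.2 hours

k = ln(C₁/C₂) / (t₂ − t₁) = ln(46.1/15.2) / (36.9 − 11.0)
  = 1.110 / 25.90 = 0.04284 h⁻¹
t½ = ln 2 / k = ln 2 / 0.04284 ≈ 16.2 hours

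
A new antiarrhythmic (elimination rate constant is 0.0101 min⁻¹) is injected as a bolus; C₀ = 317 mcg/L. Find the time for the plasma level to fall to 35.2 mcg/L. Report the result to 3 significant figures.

C(t) = C₀ e^(−kt)  ⇒  t = ln(C₀/C) / k
t = ln(317/35.2) / 0.01010 = 2.198 / 0.01010 ≈ 218 minutes

218 minutes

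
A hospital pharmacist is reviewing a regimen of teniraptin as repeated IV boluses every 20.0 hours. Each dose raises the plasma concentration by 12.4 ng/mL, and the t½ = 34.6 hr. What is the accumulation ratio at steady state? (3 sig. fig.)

k = ln 2 / 34.6 = 0.02003 hr⁻¹
Fraction remaining after one interval: e^(−kτ) = e^(−0.02003 × 20.0) = 0.6699
R = 1 / (1 − 0.6699) = 1 / 0.3301 ≈ 3.03

3.03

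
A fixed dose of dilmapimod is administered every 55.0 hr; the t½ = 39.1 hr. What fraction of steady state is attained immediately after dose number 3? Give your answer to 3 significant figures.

0.946

k = ln 2 / 39.1 = 0.01773 hr⁻¹
f_n = 1 − e^(−nkτ) = 1 − e^(−3 × 0.01773 × 55.0) = 1 − e^(−2.925) = 1 − 0.05366 ≈ 0.946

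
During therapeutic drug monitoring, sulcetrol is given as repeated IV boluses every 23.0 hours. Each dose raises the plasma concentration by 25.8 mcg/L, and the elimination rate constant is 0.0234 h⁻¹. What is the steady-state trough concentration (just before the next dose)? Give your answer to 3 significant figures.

36.2 mcg/L

Fraction remaining after one interval: e^(−kτ) = e^(−0.02340 × 23.0) = 0.5838
R = 1 / (1 − 0.5838) = 2.403
Css,max = 25.8 × 2.403 = 61.99 mcg/L
Css,min = Css,max × e^(−kτ) = 61.99 × 0.5838 ≈ 36.2 mcg/L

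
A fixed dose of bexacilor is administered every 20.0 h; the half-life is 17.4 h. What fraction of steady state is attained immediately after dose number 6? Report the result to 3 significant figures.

k = ln 2 / 17.4 = 0.03984 h⁻¹
f_n = 1 − e^(−nkτ) = 1 − e^(−6 × 0.03984 × 20.0) = 1 − e^(−4.780) = 1 − 0.008393 ≈ 0.992

0.992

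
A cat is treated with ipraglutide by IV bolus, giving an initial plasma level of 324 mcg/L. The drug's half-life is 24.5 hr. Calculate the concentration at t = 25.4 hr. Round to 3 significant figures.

158 mcg/L

k = ln 2 / 24.5 = 0.02829 hr⁻¹
C(t) = C₀ e^(−kt) = 324 × e^(−0.02829 × 25.4) = 324 × e^(−0.7186) = 324 × 0.4874 ≈ 158 mcg/L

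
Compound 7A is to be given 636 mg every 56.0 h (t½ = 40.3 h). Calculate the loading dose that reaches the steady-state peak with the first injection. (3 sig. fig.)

k = ln 2 / 40.3 = 0.01720 h⁻¹
Accumulation ratio R = 1 / (1 − e^(−kτ)) = 1 / (1 − e^(−0.01720×56.0)) = 1 / (1 − 0.3817) = 1.617
Loading dose = maintenance dose × R = 636 × 1.617 ≈ 1030 mg

1030 mg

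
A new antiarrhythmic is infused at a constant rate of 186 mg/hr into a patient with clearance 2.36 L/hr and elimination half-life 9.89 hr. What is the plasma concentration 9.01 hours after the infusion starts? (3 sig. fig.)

36.9 µg/mL

Css = rate / CL = 186 / 2.36 = 78.81 µg/mL
k = ln 2 / 9.89 = 0.07009 hr⁻¹
C(t) = Css (1 − e^(−kt)) = 78.81 × (1 − e^(−0.6315)) = 78.81 × 0.4682 ≈ 36.9 µg/mL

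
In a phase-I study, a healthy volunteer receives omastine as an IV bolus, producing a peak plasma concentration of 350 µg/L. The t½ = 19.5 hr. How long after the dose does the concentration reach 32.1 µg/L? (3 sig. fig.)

k = ln 2 / 19.5 = 0.03555 hr⁻¹
C(t) = C₀ e^(−kt)  ⇒  t = ln(C₀/C) / k
t = ln(350/32.1) / 0.03555 = 2.389 / 0.03555 ≈ 67.2 hours

67.2 hours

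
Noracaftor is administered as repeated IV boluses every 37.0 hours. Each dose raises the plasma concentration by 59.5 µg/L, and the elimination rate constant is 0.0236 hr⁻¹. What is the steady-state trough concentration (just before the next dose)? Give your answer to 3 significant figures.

Fraction remaining after one interval: e^(−kτ) = e^(−0.02360 × 37.0) = 0.4176
R = 1 / (1 − 0.4176) = 1.717
Css,max = 59.5 × 1.717 = 102.2 µg/L
Css,min = Css,max × e^(−kτ) = 102.2 × 0.4176 ≈ 42.7 µg/L

42.7 µg/L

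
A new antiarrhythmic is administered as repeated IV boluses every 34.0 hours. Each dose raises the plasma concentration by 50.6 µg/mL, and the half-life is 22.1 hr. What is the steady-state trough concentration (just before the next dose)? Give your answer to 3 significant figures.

k = ln 2 / 22.1 = 0.03136 hr⁻¹
Fraction remaining after one interval: e^(−kτ) = e^(−0.03136 × 34.0) = 0.3443
R = 1 / (1 − 0.3443) = 1.525
Css,max = 50.6 × 1.525 = 77.16 µg/mL
Css,min = Css,max × e^(−kτ) = 77.16 × 0.3443 ≈ 26.6 µg/mL

26.6 µg/mL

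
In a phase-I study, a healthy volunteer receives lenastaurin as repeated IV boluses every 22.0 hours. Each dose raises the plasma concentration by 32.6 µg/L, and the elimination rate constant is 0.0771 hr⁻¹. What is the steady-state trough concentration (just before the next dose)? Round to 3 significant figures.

7.32 µg/L

Fraction remaining after one interval: e^(−kτ) = e^(−0.07710 × 22.0) = 0.1834
R = 1 / (1 − 0.1834) = 1.225
Css,max = 32.6 × 1.225 = 39.92 µg/L
Css,min = Css,max × e^(−kτ) = 39.92 × 0.1834 ≈ 7.32 µg/L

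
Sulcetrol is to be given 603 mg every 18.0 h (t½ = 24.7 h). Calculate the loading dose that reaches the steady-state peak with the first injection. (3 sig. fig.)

1520 mg

k = ln 2 / 24.7 = 0.02806 h⁻¹
Accumulation ratio R = 1 / (1 − e^(−kτ)) = 1 / (1 − e^(−0.02806×18.0)) = 1 / (1 − 0.6034) = 2.522
Loading dose = maintenance dose × R = 603 × 2.522 ≈ 1520 mg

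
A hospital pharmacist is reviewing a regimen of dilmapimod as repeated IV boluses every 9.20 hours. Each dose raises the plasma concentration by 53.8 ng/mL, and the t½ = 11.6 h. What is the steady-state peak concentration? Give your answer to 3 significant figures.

k = ln 2 / 11.6 = 0.05975 h⁻¹
Fraction remaining after one interval: e^(−kτ) = e^(−0.05975 × 9.20) = 0.5771
R = 1 / (1 − 0.5771) = 2.365
Css,max = 53.8 × 2.365 ≈ 127 ng/mL

127 ng/mL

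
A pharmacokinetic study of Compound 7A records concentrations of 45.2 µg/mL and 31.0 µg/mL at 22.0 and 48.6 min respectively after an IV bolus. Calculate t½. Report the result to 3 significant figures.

48.9 minutes

k = ln(C₁/C₂) / (t₂ − t₁) = ln(45.2/31.0) / (48.6 − 22.0)
  = 0.3771 / 26.60 = 0.01418 min⁻¹
t½ = ln 2 / k = ln 2 / 0.01418 ≈ 48.9 minutes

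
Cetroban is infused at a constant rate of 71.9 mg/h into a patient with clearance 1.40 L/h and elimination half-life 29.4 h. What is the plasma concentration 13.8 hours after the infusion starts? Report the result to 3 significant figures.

14.3 mg/L

Css = rate / CL = 71.9 / 1.40 = 51.36 mg/L
k = ln 2 / 29.4 = 0.02358 h⁻¹
C(t) = Css (1 − e^(−kt)) = 51.36 × (1 − e^(−0.3254)) = 51.36 × 0.2777 ≈ 14.3 mg/L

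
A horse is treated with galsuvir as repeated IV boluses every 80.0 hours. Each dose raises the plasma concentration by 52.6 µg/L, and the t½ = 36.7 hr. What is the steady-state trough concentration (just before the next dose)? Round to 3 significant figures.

14.9 µg/L

k = ln 2 / 36.7 = 0.01889 hr⁻¹
Fraction remaining after one interval: e^(−kτ) = e^(−0.01889 × 80.0) = 0.2207
R = 1 / (1 − 0.2207) = 1.283
Css,max = 52.6 × 1.283 = 67.50 µg/L
Css,min = Css,max × e^(−kτ) = 67.50 × 0.2207 ≈ 14.9 µg/L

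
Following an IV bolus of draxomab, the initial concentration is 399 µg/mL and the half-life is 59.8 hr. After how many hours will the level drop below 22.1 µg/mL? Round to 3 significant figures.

k = ln 2 / 59.8 = 0.01159 hr⁻¹
C(t) = C₀ e^(−kt)  ⇒  t = ln(C₀/C) / k
t = ln(399/22.1) / 0.01159 = 2.893 / 0.01159 ≈ 250 hours

250 hours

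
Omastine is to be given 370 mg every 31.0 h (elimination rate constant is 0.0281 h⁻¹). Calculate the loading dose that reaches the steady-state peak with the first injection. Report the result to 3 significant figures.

Accumulation ratio R = 1 / (1 − e^(−kτ)) = 1 / (1 − e^(−0.02810×31.0)) = 1 / (1 − 0.4185) = 1.720
Loading dose = maintenance dose × R = 370 × 1.720 ≈ 636 mg

636 mg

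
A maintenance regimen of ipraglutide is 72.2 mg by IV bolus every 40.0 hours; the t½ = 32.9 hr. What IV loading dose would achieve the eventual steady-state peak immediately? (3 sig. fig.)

127 mg

k = ln 2 / 32.9 = 0.02107 hr⁻¹
Accumulation ratio R = 1 / (1 − e^(−kτ)) = 1 / (1 − e^(−0.02107×40.0)) = 1 / (1 − 0.4305) = 1.756
Loading dose = maintenance dose × R = 72.2 × 1.756 ≈ 127 mg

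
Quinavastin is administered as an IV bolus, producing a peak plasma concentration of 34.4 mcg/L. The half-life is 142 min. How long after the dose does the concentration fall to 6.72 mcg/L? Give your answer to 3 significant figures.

335 minutes

k = ln 2 / 142 = 0.004881 min⁻¹
C(t) = C₀ e^(−kt)  ⇒  t = ln(C₀/C) / k
t = ln(34.4/6.72) / 0.004881 = 1.633 / 0.004881 ≈ 335 minutes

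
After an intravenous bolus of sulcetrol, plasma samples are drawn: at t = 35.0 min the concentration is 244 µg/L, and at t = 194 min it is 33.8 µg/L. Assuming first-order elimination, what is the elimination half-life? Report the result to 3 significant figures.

55.8 minutes

k = ln(C₁/C₂) / (t₂ − t₁) = ln(244/33.8) / (194 − 35.0)
  = 1.977 / 159.0 = 0.01243 min⁻¹
t½ = ln 2 / k = ln 2 / 0.01243 ≈ 55.8 minutes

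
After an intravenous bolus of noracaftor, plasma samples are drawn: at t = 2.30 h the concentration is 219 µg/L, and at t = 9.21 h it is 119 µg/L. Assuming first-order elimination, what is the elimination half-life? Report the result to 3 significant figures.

7.85 hours

k = ln(C₁/C₂) / (t₂ − t₁) = ln(219/119) / (9.21 − 2.30)
  = 0.6099 / 6.910 = 0.08827 h⁻¹
t½ = ln 2 / k = ln 2 / 0.08827 ≈ 7.85 hours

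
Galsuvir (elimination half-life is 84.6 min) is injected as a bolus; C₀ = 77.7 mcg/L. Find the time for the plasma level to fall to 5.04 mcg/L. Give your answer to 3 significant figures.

334 minutes

k = ln 2 / 84.6 = 0.008193 min⁻¹
C(t) = C₀ e^(−kt)  ⇒  t = ln(C₀/C) / k
t = ln(77.7/5.04) / 0.008193 = 2.735 / 0.008193 ≈ 334 minutes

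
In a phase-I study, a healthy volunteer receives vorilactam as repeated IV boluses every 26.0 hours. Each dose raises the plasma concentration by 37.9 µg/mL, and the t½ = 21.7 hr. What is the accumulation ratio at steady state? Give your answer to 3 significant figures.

k = ln 2 / 21.7 = 0.03194 hr⁻¹
Fraction remaining after one interval: e^(−kτ) = e^(−0.03194 × 26.0) = 0.4358
R = 1 / (1 − 0.4358) = 1 / 0.5642 ≈ 1.77

1.77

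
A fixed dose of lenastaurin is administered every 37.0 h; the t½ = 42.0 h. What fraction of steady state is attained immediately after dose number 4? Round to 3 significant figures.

k = ln 2 / 42.0 = 0.01650 h⁻¹
f_n = 1 − e^(−nkτ) = 1 − e^(−4 × 0.01650 × 37.0) = 1 − e^(−2.443) = 1 − 0.08694 ≈ 0.913

0.913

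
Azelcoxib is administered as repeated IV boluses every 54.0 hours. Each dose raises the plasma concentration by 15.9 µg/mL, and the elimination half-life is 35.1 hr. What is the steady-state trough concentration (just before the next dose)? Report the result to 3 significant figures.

8.35 µg/mL

k = ln 2 / 35.1 = 0.01975 hr⁻¹
Fraction remaining after one interval: e^(−kτ) = e^(−0.01975 × 54.0) = 0.3443
R = 1 / (1 − 0.3443) = 1.525
Css,max = 15.9 × 1.525 = 24.25 µg/mL
Css,min = Css,max × e^(−kτ) = 24.25 × 0.3443 ≈ 8.35 µg/mL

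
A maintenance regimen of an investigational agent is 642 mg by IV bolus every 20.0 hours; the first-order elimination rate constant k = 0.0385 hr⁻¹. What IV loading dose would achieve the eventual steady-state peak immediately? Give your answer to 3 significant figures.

Accumulation ratio R = 1 / (1 − e^(−kτ)) = 1 / (1 − e^(−0.03850×20.0)) = 1 / (1 − 0.4630) = 1.862
Loading dose = maintenance dose × R = 642 × 1.862 ≈ 1200 mg

1200 mg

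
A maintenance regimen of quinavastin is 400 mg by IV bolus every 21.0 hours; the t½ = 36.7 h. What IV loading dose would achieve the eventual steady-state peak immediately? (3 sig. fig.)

k = ln 2 / 36.7 = 0.01889 h⁻¹
Accumulation ratio R = 1 / (1 − e^(−kτ)) = 1 / (1 − e^(−0.01889×21.0)) = 1 / (1 − 0.6726) = 3.054
Loading dose = maintenance dose × R = 400 × 3.054 ≈ 1220 mg

1220 mg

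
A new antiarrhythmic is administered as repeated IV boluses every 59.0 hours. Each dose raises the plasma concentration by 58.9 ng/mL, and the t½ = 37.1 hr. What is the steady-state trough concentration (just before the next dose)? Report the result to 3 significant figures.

29.3 ng/mL

k = ln 2 / 37.1 = 0.01868 hr⁻¹
Fraction remaining after one interval: e^(−kτ) = e^(−0.01868 × 59.0) = 0.3321
R = 1 / (1 − 0.3321) = 1.497
Css,max = 58.9 × 1.497 = 88.19 ng/mL
Css,min = Css,max × e^(−kτ) = 88.19 × 0.3321 ≈ 29.3 ng/mL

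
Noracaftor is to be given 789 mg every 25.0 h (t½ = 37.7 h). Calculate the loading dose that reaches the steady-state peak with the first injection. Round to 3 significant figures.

2140 mg

k = ln 2 / 37.7 = 0.01839 h⁻¹
Accumulation ratio R = 1 / (1 − e^(−kτ)) = 1 / (1 − e^(−0.01839×25.0)) = 1 / (1 − 0.6315) = 2.714
Loading dose = maintenance dose × R = 789 × 2.714 ≈ 2140 mg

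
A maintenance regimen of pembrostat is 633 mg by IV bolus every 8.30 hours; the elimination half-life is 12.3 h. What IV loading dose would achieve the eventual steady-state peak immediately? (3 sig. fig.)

k = ln 2 / 12.3 = 0.05635 h⁻¹
Accumulation ratio R = 1 / (1 − e^(−kτ)) = 1 / (1 − e^(−0.05635×8.30)) = 1 / (1 − 0.6264) = 2.677
Loading dose = maintenance dose × R = 633 × 2.677 ≈ 1690 mg

1690 mg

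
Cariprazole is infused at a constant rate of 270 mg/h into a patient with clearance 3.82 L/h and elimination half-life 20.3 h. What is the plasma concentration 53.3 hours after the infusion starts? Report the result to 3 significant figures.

59.2 µg/mL

Css = rate / CL = 270 / 3.82 = 70.68 µg/mL
k = ln 2 / 20.3 = 0.03415 h⁻¹
C(t) = Css (1 − e^(−kt)) = 70.68 × (1 − e^(−1.820)) = 70.68 × 0.8380 ≈ 59.2 µg/mL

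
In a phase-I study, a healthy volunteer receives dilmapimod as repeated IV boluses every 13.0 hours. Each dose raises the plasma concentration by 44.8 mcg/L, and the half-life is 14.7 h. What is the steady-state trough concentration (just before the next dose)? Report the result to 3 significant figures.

53.0 mcg/L

k = ln 2 / 14.7 = 0.04715 h⁻¹
Fraction remaining after one interval: e^(−kτ) = e^(−0.04715 × 13.0) = 0.5417
R = 1 / (1 − 0.5417) = 2.182
Css,max = 44.8 × 2.182 = 97.76 mcg/L
Css,min = Css,max × e^(−kτ) = 97.76 × 0.5417 ≈ 53.0 mcg/L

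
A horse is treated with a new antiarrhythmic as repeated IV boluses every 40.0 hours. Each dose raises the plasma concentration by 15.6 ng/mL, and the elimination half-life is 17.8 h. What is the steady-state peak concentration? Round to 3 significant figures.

k = ln 2 / 17.8 = 0.03894 h⁻¹
Fraction remaining after one interval: e^(−kτ) = e^(−0.03894 × 40.0) = 0.2106
R = 1 / (1 − 0.2106) = 1.267
Css,max = 15.6 × 1.267 ≈ 19.8 ng/mL

19.8 ng/mL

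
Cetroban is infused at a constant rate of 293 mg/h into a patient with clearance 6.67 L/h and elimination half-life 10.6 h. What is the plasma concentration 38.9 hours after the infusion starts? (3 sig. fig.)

Css = rate / CL = 293 / 6.67 = 43.93 µg/mL
k = ln 2 / 10.6 = 0.06539 h⁻¹
C(t) = Css (1 − e^(−kt)) = 43.93 × (1 − e^(−2.544)) = 43.93 × 0.9214 ≈ 40.5 µg/mL

40.5 µg/mL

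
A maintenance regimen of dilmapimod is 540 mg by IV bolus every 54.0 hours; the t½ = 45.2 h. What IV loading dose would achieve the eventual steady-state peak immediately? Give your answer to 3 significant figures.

k = ln 2 / 45.2 = 0.01534 h⁻¹
Accumulation ratio R = 1 / (1 − e^(−kτ)) = 1 / (1 − e^(−0.01534×54.0)) = 1 / (1 − 0.4369) = 1.776
Loading dose = maintenance dose × R = 540 × 1.776 ≈ 959 mg

959 mg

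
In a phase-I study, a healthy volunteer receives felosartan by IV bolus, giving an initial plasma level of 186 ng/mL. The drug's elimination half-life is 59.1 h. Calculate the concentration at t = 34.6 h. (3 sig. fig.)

124 ng/mL

k = ln 2 / 59.1 = 0.01173 h⁻¹
34.6 h is 0.5854 half-lives, so C = 186 × (1/2)^0.5854 = 186 × 0.6664 ≈ 124 ng/mL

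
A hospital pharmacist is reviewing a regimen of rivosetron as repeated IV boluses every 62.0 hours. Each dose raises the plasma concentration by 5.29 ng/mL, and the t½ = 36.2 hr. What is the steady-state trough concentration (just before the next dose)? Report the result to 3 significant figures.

k = ln 2 / 36.2 = 0.01915 hr⁻¹
Fraction remaining after one interval: e^(−kτ) = e^(−0.01915 × 62.0) = 0.3051
R = 1 / (1 − 0.3051) = 1.439
Css,max = 5.29 × 1.439 = 7.612 ng/mL
Css,min = Css,max × e^(−kτ) = 7.612 × 0.3051 ≈ 2.32 ng/mL

2.32 ng/mL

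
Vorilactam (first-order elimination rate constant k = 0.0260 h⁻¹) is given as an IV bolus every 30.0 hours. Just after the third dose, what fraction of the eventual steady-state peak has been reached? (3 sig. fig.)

f_n = 1 − e^(−nkτ) = 1 − e^(−3 × 0.02600 × 30.0) = 1 − e^(−2.340) = 1 − 0.09633 ≈ 0.904

0.904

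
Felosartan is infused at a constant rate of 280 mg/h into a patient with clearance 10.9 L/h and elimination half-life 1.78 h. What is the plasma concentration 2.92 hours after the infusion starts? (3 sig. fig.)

Css = rate / CL = 280 / 10.9 = 25.69 µg/mL
k = ln 2 / 1.78 = 0.3894 h⁻¹
C(t) = Css (1 − e^(−kt)) = 25.69 × (1 − e^(−1.137)) = 25.69 × 0.6792 ≈ 17.4 µg/mL

17.4 µg/mL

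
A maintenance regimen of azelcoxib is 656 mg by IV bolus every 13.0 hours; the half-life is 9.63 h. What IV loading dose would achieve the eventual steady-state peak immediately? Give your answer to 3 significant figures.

k = ln 2 / 9.63 = 0.07198 h⁻¹
Accumulation ratio R = 1 / (1 − e^(−kτ)) = 1 / (1 − e^(−0.07198×13.0)) = 1 / (1 − 0.3923) = 1.646
Loading dose = maintenance dose × R = 656 × 1.646 ≈ 1080 mg

1080 mg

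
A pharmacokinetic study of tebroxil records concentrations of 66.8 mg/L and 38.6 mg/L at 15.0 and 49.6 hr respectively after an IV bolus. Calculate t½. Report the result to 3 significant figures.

43.7 hours

k = ln(C₁/C₂) / (t₂ − t₁) = ln(66.8/38.6) / (49.6 − 15.0)
  = 0.5485 / 34.60 = 0.01585 hr⁻¹
t½ = ln 2 / k = ln 2 / 0.01585 ≈ 43.7 hours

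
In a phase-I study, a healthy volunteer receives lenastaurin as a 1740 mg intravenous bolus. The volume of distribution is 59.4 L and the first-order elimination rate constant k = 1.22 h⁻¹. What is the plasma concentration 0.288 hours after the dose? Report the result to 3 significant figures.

C₀ = dose / V = 1740 / 59.4 = 29.29 µg/mL
C(t) = C₀ e^(−kt) = 29.29 × e^(−1.220 × 0.288) = 29.29 × e^(−0.3514) = 29.29 × 0.7037 ≈ 20.6 µg/mL

20.6 µg/mL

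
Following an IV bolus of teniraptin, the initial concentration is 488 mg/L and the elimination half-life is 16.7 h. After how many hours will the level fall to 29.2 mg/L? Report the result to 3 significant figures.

67.8 hours

k = ln 2 / 16.7 = 0.04151 h⁻¹
C(t) = C₀ e^(−kt)  ⇒  t = ln(C₀/C) / k
t = ln(488/29.2) / 0.04151 = 2.816 / 0.04151 ≈ 67.8 hours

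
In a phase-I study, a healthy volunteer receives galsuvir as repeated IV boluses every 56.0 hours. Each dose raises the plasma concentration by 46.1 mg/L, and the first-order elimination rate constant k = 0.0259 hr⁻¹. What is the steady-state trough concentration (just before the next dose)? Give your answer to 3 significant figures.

14.1 mg/L

Fraction remaining after one interval: e^(−kτ) = e^(−0.02590 × 56.0) = 0.2345
R = 1 / (1 − 0.2345) = 1.306
Css,max = 46.1 × 1.306 = 60.22 mg/L
Css,min = Css,max × e^(−kτ) = 60.22 × 0.2345 ≈ 14.1 mg/L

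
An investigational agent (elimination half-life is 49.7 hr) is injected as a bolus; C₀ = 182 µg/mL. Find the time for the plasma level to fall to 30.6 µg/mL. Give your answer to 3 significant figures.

128 hours

k = ln 2 / 49.7 = 0.01395 hr⁻¹
C(t) = C₀ e^(−kt)  ⇒  t = ln(C₀/C) / k
t = ln(182/30.6) / 0.01395 = 1.783 / 0.01395 ≈ 128 hours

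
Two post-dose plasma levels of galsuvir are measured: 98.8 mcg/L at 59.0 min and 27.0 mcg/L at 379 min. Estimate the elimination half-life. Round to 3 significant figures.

171 minutes

k = ln(C₁/C₂) / (t₂ − t₁) = ln(98.8/27.0) / (379 − 59.0)
  = 1.297 / 320.0 = 0.004054 min⁻¹
t½ = ln 2 / k = ln 2 / 0.004054 ≈ 171 minutes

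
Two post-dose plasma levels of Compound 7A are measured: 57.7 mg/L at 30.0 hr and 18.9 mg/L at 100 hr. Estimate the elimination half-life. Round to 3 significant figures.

k = ln(C₁/C₂) / (t₂ − t₁) = ln(57.7/18.9) / (100 − 30.0)
  = 1.116 / 70.00 = 0.01594 hr⁻¹
t½ = ln 2 / k = ln 2 / 0.01594 ≈ 43.5 hours

43.5 hours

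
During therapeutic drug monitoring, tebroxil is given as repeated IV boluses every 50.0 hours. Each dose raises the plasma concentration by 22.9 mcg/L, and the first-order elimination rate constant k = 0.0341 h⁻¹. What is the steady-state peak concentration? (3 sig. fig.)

28.0 mcg/L

Fraction remaining after one interval: e^(−kτ) = e^(−0.03410 × 50.0) = 0.1818
R = 1 / (1 − 0.1818) = 1.222
Css,max = 22.9 × 1.222 ≈ 28.0 mcg/L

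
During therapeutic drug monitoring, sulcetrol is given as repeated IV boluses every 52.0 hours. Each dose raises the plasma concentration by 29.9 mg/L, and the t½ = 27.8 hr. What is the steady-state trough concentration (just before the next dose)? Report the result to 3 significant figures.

k = ln 2 / 27.8 = 0.02493 hr⁻¹
Fraction remaining after one interval: e^(−kτ) = e^(−0.02493 × 52.0) = 0.2735
R = 1 / (1 − 0.2735) = 1.376
Css,max = 29.9 × 1.376 = 41.15 mg/L
Css,min = Css,max × e^(−kτ) = 41.15 × 0.2735 ≈ 11.3 mg/L

11.3 mg/L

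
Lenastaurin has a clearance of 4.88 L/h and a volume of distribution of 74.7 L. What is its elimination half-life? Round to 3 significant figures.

k = CL / V = 4.88 / 74.7 = 0.06533 h⁻¹
t½ = ln 2 / k = ln 2 / 0.06533 ≈ 10.6 hours

10.6 hours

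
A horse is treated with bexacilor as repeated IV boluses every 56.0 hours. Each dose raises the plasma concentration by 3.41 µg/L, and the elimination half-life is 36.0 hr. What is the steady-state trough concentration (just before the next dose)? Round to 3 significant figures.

k = ln 2 / 36.0 = 0.01925 hr⁻¹
Fraction remaining after one interval: e^(−kτ) = e^(−0.01925 × 56.0) = 0.3402
R = 1 / (1 − 0.3402) = 1.516
Css,max = 3.41 × 1.516 = 5.168 µg/L
Css,min = Css,max × e^(−kτ) = 5.168 × 0.3402 ≈ 1.76 µg/L

1.76 µg/L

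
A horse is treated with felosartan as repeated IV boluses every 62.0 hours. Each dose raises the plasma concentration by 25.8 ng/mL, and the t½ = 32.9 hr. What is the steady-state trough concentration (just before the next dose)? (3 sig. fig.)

9.58 ng/mL

k = ln 2 / 32.9 = 0.02107 hr⁻¹
Fraction remaining after one interval: e^(−kτ) = e^(−0.02107 × 62.0) = 0.2708
R = 1 / (1 − 0.2708) = 1.371
Css,max = 25.8 × 1.371 = 35.38 ng/mL
Css,min = Css,max × e^(−kτ) = 35.38 × 0.2708 ≈ 9.58 ng/mL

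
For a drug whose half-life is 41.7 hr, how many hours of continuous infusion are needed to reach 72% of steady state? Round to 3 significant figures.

76.6 hours

k = ln 2 / 41.7 = 0.01662 hr⁻¹
f = 1 − e^(−kt)  ⇒  t = −ln(1 − f) / k
t = −ln(1 − 0.72) / 0.01662 = 1.273 / 0.01662 ≈ 76.6 hours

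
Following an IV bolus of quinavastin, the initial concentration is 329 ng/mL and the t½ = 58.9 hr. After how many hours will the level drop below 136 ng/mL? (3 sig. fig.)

75.1 hours

k = ln 2 / 58.9 = 0.01177 hr⁻¹
C(t) = C₀ e^(−kt)  ⇒  t = ln(C₀/C) / k
t = ln(329/136) / 0.01177 = 0.8834 / 0.01177 ≈ 75.1 hours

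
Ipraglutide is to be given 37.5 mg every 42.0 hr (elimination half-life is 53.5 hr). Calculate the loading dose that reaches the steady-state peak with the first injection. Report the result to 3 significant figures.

89.4 mg

k = ln 2 / 53.5 = 0.01296 hr⁻¹
Accumulation ratio R = 1 / (1 − e^(−kτ)) = 1 / (1 − e^(−0.01296×42.0)) = 1 / (1 − 0.5803) = 2.383
Loading dose = maintenance dose × R = 37.5 × 2.383 ≈ 89.4 mg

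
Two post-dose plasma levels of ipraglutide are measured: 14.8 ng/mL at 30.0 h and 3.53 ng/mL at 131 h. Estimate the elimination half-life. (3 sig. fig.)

k = ln(C₁/C₂) / (t₂ − t₁) = ln(14.8/3.53) / (131 − 30.0)
  = 1.433 / 101.0 = 0.01419 h⁻¹
t½ = ln 2 / k = ln 2 / 0.01419 ≈ 48.8 hours

48.8 hours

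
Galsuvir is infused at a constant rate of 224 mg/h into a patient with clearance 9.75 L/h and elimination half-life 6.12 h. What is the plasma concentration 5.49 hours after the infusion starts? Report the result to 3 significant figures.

10.6 µg/mL

Css = rate / CL = 224 / 9.75 = 22.97 µg/mL
k = ln 2 / 6.12 = 0.1133 h⁻¹
C(t) = Css (1 − e^(−kt)) = 22.97 × (1 − e^(−0.6218)) = 22.97 × 0.4630 ≈ 10.6 µg/mL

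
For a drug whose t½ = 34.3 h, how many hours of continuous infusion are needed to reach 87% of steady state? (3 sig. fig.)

k = ln 2 / 34.3 = 0.02021 h⁻¹
f = 1 − e^(−kt)  ⇒  t = −ln(1 − f) / k
t = −ln(1 − 0.87) / 0.02021 = 2.040 / 0.02021 ≈ 101 hours

101 hours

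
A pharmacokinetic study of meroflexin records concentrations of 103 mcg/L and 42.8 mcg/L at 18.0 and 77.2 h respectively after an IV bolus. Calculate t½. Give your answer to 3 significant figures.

46.7 hours

k = ln(C₁/C₂) / (t₂ − t₁) = ln(103/42.8) / (77.2 − 18.0)
  = 0.8782 / 59.20 = 0.01483 h⁻¹
t½ = ln 2 / k = ln 2 / 0.01483 ≈ 46.7 hours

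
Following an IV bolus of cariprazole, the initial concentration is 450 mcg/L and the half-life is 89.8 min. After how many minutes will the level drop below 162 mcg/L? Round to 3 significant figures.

k = ln 2 / 89.8 = 0.007719 min⁻¹
C(t) = C₀ e^(−kt)  ⇒  t = ln(C₀/C) / k
t = ln(450/162) / 0.007719 = 1.022 / 0.007719 ≈ 132 minutes

132 minutes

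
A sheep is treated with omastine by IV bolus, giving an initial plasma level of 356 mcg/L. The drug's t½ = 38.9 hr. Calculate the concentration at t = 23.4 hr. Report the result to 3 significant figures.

k = ln 2 / 38.9 = 0.01782 hr⁻¹
C(t) = C₀ e^(−kt) = 356 × e^(−0.01782 × 23.4) = 356 × e^(−0.4170) = 356 × 0.6590 ≈ 235 mcg/L

235 mcg/L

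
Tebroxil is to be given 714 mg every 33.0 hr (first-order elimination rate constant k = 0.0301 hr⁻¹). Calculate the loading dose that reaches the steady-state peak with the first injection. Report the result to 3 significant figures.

1130 mg

Accumulation ratio R = 1 / (1 − e^(−kτ)) = 1 / (1 − e^(−0.03010×33.0)) = 1 / (1 − 0.3704) = 1.588
Loading dose = maintenance dose × R = 714 × 1.588 ≈ 1130 mg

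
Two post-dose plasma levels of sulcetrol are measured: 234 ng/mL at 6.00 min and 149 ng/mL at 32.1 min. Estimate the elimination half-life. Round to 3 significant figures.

k = ln(C₁/C₂) / (t₂ − t₁) = ln(234/149) / (32.1 − 6.00)
  = 0.4514 / 26.10 = 0.01729 min⁻¹
t½ = ln 2 / k = ln 2 / 0.01729 ≈ 40.1 minutes

40.1 minutes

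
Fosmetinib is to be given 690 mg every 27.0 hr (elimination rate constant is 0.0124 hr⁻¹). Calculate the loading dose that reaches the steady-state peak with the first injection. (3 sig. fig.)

Accumulation ratio R = 1 / (1 − e^(−kτ)) = 1 / (1 − e^(−0.01240×27.0)) = 1 / (1 − 0.7155) = 3.515
Loading dose = maintenance dose × R = 690 × 3.515 ≈ 2430 mg

2430 mg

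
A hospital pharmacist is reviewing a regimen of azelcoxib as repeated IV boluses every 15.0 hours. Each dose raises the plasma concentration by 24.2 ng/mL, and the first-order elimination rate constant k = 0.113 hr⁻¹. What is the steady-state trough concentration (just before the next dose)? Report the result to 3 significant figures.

Fraction remaining after one interval: e^(−kτ) = e^(−0.1130 × 15.0) = 0.1836
R = 1 / (1 − 0.1836) = 1.225
Css,max = 24.2 × 1.225 = 29.64 ng/mL
Css,min = Css,max × e^(−kτ) = 29.64 × 0.1836 ≈ 5.44 ng/mL

5.44 ng/mL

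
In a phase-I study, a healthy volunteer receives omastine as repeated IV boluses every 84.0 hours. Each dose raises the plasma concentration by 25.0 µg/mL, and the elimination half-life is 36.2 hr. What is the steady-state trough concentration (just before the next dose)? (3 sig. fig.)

k = ln 2 / 36.2 = 0.01915 hr⁻¹
Fraction remaining after one interval: e^(−kτ) = e^(−0.01915 × 84.0) = 0.2002
R = 1 / (1 − 0.2002) = 1.250
Css,max = 25.0 × 1.250 = 31.26 µg/mL
Css,min = Css,max × e^(−kτ) = 31.26 × 0.2002 ≈ 6.26 µg/mL

6.26 µg/mL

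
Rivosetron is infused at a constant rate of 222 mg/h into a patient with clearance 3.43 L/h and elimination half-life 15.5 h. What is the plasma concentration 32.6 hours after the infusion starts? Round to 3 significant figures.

Css = rate / CL = 222 / 3.43 = 64.72 mg/L
k = ln 2 / 15.5 = 0.04472 h⁻¹
C(t) = Css (1 − e^(−kt)) = 64.72 × (1 − e^(−1.458)) = 64.72 × 0.7673 ≈ 49.7 mg/L

49.7 mg/L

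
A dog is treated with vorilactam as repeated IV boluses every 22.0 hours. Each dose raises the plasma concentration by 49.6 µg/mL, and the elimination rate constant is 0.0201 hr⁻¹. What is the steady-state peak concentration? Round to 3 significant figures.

Fraction remaining after one interval: e^(−kτ) = e^(−0.02010 × 22.0) = 0.6426
R = 1 / (1 − 0.6426) = 2.798
Css,max = 49.6 × 2.798 ≈ 139 µg/mL

139 µg/mL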